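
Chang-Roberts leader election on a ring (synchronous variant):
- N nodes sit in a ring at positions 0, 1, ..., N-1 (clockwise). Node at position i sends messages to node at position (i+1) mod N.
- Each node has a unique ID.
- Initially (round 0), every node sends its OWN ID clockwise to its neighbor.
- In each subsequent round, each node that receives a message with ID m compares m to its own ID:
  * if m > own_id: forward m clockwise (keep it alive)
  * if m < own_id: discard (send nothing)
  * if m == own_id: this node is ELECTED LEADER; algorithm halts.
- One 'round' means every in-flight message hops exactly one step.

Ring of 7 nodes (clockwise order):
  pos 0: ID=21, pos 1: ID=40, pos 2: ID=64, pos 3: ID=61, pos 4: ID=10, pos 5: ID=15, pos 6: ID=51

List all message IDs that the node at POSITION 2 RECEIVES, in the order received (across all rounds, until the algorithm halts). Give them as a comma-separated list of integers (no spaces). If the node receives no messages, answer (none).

Answer: 40,51,61,64

Derivation:
Round 1: pos1(id40) recv 21: drop; pos2(id64) recv 40: drop; pos3(id61) recv 64: fwd; pos4(id10) recv 61: fwd; pos5(id15) recv 10: drop; pos6(id51) recv 15: drop; pos0(id21) recv 51: fwd
Round 2: pos4(id10) recv 64: fwd; pos5(id15) recv 61: fwd; pos1(id40) recv 51: fwd
Round 3: pos5(id15) recv 64: fwd; pos6(id51) recv 61: fwd; pos2(id64) recv 51: drop
Round 4: pos6(id51) recv 64: fwd; pos0(id21) recv 61: fwd
Round 5: pos0(id21) recv 64: fwd; pos1(id40) recv 61: fwd
Round 6: pos1(id40) recv 64: fwd; pos2(id64) recv 61: drop
Round 7: pos2(id64) recv 64: ELECTED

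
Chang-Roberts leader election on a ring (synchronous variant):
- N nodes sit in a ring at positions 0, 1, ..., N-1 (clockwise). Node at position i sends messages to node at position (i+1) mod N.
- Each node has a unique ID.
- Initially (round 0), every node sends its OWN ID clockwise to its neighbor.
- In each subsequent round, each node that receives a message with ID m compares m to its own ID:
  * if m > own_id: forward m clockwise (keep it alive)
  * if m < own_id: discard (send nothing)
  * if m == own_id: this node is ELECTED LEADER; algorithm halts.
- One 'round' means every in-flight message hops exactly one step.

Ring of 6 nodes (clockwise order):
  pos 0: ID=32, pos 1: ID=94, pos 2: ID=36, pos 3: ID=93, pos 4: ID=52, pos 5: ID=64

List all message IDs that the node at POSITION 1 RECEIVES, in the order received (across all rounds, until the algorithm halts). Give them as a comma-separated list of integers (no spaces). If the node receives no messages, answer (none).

Round 1: pos1(id94) recv 32: drop; pos2(id36) recv 94: fwd; pos3(id93) recv 36: drop; pos4(id52) recv 93: fwd; pos5(id64) recv 52: drop; pos0(id32) recv 64: fwd
Round 2: pos3(id93) recv 94: fwd; pos5(id64) recv 93: fwd; pos1(id94) recv 64: drop
Round 3: pos4(id52) recv 94: fwd; pos0(id32) recv 93: fwd
Round 4: pos5(id64) recv 94: fwd; pos1(id94) recv 93: drop
Round 5: pos0(id32) recv 94: fwd
Round 6: pos1(id94) recv 94: ELECTED

Answer: 32,64,93,94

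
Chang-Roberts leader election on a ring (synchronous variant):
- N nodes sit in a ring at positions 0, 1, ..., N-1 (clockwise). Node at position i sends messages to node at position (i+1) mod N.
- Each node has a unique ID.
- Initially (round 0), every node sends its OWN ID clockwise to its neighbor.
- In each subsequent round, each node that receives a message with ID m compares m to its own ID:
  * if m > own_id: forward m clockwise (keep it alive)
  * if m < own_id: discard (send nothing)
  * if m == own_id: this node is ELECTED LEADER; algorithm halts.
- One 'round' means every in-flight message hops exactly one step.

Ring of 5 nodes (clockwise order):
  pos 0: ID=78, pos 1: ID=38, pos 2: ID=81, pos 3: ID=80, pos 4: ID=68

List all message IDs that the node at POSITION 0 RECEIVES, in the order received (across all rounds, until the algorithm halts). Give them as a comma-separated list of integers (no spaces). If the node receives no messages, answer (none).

Round 1: pos1(id38) recv 78: fwd; pos2(id81) recv 38: drop; pos3(id80) recv 81: fwd; pos4(id68) recv 80: fwd; pos0(id78) recv 68: drop
Round 2: pos2(id81) recv 78: drop; pos4(id68) recv 81: fwd; pos0(id78) recv 80: fwd
Round 3: pos0(id78) recv 81: fwd; pos1(id38) recv 80: fwd
Round 4: pos1(id38) recv 81: fwd; pos2(id81) recv 80: drop
Round 5: pos2(id81) recv 81: ELECTED

Answer: 68,80,81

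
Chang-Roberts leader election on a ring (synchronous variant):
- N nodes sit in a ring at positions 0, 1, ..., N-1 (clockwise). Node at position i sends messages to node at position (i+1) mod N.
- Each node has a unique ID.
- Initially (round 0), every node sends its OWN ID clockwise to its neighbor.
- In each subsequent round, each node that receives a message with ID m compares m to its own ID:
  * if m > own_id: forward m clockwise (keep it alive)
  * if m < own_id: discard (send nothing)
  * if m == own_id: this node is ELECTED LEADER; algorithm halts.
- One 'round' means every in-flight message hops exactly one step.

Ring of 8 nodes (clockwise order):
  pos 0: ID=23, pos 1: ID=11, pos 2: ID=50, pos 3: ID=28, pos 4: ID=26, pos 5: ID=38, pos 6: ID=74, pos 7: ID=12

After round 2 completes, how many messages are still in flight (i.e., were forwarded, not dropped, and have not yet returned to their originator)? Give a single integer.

Answer: 2

Derivation:
Round 1: pos1(id11) recv 23: fwd; pos2(id50) recv 11: drop; pos3(id28) recv 50: fwd; pos4(id26) recv 28: fwd; pos5(id38) recv 26: drop; pos6(id74) recv 38: drop; pos7(id12) recv 74: fwd; pos0(id23) recv 12: drop
Round 2: pos2(id50) recv 23: drop; pos4(id26) recv 50: fwd; pos5(id38) recv 28: drop; pos0(id23) recv 74: fwd
After round 2: 2 messages still in flight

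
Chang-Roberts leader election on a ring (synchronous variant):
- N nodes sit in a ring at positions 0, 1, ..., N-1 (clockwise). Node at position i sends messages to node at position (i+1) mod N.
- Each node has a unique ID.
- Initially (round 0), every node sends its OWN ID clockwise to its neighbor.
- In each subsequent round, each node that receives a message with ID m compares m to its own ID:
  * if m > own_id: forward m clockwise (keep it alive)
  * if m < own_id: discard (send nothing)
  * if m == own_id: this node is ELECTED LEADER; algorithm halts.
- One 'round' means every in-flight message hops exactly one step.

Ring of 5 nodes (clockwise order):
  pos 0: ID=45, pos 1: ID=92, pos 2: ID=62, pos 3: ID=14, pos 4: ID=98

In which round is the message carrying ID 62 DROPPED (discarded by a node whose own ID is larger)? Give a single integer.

Round 1: pos1(id92) recv 45: drop; pos2(id62) recv 92: fwd; pos3(id14) recv 62: fwd; pos4(id98) recv 14: drop; pos0(id45) recv 98: fwd
Round 2: pos3(id14) recv 92: fwd; pos4(id98) recv 62: drop; pos1(id92) recv 98: fwd
Round 3: pos4(id98) recv 92: drop; pos2(id62) recv 98: fwd
Round 4: pos3(id14) recv 98: fwd
Round 5: pos4(id98) recv 98: ELECTED
Message ID 62 originates at pos 2; dropped at pos 4 in round 2

Answer: 2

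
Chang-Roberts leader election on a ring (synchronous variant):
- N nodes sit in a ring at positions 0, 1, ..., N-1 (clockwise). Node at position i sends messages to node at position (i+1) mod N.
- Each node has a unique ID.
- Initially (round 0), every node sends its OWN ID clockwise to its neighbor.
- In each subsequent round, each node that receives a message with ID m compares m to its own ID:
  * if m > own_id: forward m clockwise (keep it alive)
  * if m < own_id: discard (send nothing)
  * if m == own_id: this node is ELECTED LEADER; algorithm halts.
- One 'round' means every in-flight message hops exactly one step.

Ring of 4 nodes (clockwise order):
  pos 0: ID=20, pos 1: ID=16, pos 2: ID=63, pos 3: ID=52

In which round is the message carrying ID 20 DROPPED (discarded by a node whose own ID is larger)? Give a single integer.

Answer: 2

Derivation:
Round 1: pos1(id16) recv 20: fwd; pos2(id63) recv 16: drop; pos3(id52) recv 63: fwd; pos0(id20) recv 52: fwd
Round 2: pos2(id63) recv 20: drop; pos0(id20) recv 63: fwd; pos1(id16) recv 52: fwd
Round 3: pos1(id16) recv 63: fwd; pos2(id63) recv 52: drop
Round 4: pos2(id63) recv 63: ELECTED
Message ID 20 originates at pos 0; dropped at pos 2 in round 2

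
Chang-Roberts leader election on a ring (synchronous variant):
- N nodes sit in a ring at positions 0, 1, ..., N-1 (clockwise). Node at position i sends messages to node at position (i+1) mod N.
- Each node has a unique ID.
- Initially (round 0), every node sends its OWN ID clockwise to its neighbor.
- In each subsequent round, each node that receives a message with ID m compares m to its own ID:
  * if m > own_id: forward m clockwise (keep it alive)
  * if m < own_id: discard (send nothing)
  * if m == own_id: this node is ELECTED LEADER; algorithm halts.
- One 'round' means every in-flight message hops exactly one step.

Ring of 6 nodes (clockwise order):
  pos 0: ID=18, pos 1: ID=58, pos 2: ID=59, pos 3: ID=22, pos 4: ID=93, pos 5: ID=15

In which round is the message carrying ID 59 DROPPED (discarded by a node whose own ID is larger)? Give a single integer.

Round 1: pos1(id58) recv 18: drop; pos2(id59) recv 58: drop; pos3(id22) recv 59: fwd; pos4(id93) recv 22: drop; pos5(id15) recv 93: fwd; pos0(id18) recv 15: drop
Round 2: pos4(id93) recv 59: drop; pos0(id18) recv 93: fwd
Round 3: pos1(id58) recv 93: fwd
Round 4: pos2(id59) recv 93: fwd
Round 5: pos3(id22) recv 93: fwd
Round 6: pos4(id93) recv 93: ELECTED
Message ID 59 originates at pos 2; dropped at pos 4 in round 2

Answer: 2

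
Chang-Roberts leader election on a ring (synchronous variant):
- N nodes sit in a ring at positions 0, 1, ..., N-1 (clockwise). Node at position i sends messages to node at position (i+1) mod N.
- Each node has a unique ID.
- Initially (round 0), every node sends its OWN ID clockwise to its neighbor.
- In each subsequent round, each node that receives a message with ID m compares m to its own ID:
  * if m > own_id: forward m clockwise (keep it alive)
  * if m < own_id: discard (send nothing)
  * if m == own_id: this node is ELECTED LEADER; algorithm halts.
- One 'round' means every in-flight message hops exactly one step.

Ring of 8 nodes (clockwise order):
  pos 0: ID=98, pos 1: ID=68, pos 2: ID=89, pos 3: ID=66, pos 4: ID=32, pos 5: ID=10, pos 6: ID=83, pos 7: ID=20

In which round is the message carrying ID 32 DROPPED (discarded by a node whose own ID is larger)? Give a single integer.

Round 1: pos1(id68) recv 98: fwd; pos2(id89) recv 68: drop; pos3(id66) recv 89: fwd; pos4(id32) recv 66: fwd; pos5(id10) recv 32: fwd; pos6(id83) recv 10: drop; pos7(id20) recv 83: fwd; pos0(id98) recv 20: drop
Round 2: pos2(id89) recv 98: fwd; pos4(id32) recv 89: fwd; pos5(id10) recv 66: fwd; pos6(id83) recv 32: drop; pos0(id98) recv 83: drop
Round 3: pos3(id66) recv 98: fwd; pos5(id10) recv 89: fwd; pos6(id83) recv 66: drop
Round 4: pos4(id32) recv 98: fwd; pos6(id83) recv 89: fwd
Round 5: pos5(id10) recv 98: fwd; pos7(id20) recv 89: fwd
Round 6: pos6(id83) recv 98: fwd; pos0(id98) recv 89: drop
Round 7: pos7(id20) recv 98: fwd
Round 8: pos0(id98) recv 98: ELECTED
Message ID 32 originates at pos 4; dropped at pos 6 in round 2

Answer: 2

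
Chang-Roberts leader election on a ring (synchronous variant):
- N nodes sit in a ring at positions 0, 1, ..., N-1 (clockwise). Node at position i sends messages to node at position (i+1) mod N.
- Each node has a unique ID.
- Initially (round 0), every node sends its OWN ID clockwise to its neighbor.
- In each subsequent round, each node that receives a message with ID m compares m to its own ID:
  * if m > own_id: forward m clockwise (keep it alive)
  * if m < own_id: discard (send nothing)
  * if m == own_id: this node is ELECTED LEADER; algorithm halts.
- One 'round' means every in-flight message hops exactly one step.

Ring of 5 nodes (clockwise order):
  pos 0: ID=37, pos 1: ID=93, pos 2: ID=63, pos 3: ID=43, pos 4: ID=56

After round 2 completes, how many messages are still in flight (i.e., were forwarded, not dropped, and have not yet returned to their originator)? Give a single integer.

Round 1: pos1(id93) recv 37: drop; pos2(id63) recv 93: fwd; pos3(id43) recv 63: fwd; pos4(id56) recv 43: drop; pos0(id37) recv 56: fwd
Round 2: pos3(id43) recv 93: fwd; pos4(id56) recv 63: fwd; pos1(id93) recv 56: drop
After round 2: 2 messages still in flight

Answer: 2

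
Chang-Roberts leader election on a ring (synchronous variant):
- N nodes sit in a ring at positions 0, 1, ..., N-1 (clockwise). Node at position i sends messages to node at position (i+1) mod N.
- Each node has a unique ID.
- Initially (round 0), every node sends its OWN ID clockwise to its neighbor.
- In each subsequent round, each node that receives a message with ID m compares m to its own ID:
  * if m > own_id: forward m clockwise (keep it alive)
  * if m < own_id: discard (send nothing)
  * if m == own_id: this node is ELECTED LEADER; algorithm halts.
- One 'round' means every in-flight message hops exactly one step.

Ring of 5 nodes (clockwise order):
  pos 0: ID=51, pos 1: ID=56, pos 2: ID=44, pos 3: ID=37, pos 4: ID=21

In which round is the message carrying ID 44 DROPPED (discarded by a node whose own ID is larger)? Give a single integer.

Answer: 3

Derivation:
Round 1: pos1(id56) recv 51: drop; pos2(id44) recv 56: fwd; pos3(id37) recv 44: fwd; pos4(id21) recv 37: fwd; pos0(id51) recv 21: drop
Round 2: pos3(id37) recv 56: fwd; pos4(id21) recv 44: fwd; pos0(id51) recv 37: drop
Round 3: pos4(id21) recv 56: fwd; pos0(id51) recv 44: drop
Round 4: pos0(id51) recv 56: fwd
Round 5: pos1(id56) recv 56: ELECTED
Message ID 44 originates at pos 2; dropped at pos 0 in round 3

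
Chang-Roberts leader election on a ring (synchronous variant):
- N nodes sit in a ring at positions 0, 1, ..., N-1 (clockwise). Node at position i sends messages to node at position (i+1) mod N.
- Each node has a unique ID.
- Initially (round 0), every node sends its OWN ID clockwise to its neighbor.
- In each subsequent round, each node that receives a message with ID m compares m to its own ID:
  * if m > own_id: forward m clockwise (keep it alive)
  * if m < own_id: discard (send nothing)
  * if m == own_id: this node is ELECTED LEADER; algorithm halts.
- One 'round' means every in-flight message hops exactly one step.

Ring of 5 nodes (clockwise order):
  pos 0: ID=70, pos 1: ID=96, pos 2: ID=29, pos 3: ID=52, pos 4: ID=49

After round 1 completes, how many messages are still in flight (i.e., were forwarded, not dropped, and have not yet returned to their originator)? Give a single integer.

Round 1: pos1(id96) recv 70: drop; pos2(id29) recv 96: fwd; pos3(id52) recv 29: drop; pos4(id49) recv 52: fwd; pos0(id70) recv 49: drop
After round 1: 2 messages still in flight

Answer: 2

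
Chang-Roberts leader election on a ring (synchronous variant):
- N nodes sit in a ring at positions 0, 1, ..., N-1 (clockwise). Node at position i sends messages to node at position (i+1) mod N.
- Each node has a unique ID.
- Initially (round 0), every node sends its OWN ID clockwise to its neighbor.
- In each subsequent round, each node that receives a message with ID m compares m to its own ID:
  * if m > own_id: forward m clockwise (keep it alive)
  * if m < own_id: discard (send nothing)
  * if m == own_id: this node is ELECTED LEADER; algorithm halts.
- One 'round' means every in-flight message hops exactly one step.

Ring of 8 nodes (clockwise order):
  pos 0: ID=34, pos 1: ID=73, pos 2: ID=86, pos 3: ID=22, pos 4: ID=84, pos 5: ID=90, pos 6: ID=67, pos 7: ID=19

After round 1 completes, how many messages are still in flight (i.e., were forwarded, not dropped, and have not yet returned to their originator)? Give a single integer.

Answer: 3

Derivation:
Round 1: pos1(id73) recv 34: drop; pos2(id86) recv 73: drop; pos3(id22) recv 86: fwd; pos4(id84) recv 22: drop; pos5(id90) recv 84: drop; pos6(id67) recv 90: fwd; pos7(id19) recv 67: fwd; pos0(id34) recv 19: drop
After round 1: 3 messages still in flight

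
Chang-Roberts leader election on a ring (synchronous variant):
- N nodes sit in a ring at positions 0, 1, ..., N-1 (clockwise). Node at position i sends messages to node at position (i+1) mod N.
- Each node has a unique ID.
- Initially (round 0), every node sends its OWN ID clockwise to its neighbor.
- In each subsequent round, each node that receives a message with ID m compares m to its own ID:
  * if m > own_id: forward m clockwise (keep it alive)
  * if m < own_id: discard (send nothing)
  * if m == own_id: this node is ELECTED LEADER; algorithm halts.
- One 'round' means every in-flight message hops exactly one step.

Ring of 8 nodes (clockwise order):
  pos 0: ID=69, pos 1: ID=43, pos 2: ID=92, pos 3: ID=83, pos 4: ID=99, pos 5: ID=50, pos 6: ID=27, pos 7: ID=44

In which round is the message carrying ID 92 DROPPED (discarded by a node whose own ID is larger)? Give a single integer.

Answer: 2

Derivation:
Round 1: pos1(id43) recv 69: fwd; pos2(id92) recv 43: drop; pos3(id83) recv 92: fwd; pos4(id99) recv 83: drop; pos5(id50) recv 99: fwd; pos6(id27) recv 50: fwd; pos7(id44) recv 27: drop; pos0(id69) recv 44: drop
Round 2: pos2(id92) recv 69: drop; pos4(id99) recv 92: drop; pos6(id27) recv 99: fwd; pos7(id44) recv 50: fwd
Round 3: pos7(id44) recv 99: fwd; pos0(id69) recv 50: drop
Round 4: pos0(id69) recv 99: fwd
Round 5: pos1(id43) recv 99: fwd
Round 6: pos2(id92) recv 99: fwd
Round 7: pos3(id83) recv 99: fwd
Round 8: pos4(id99) recv 99: ELECTED
Message ID 92 originates at pos 2; dropped at pos 4 in round 2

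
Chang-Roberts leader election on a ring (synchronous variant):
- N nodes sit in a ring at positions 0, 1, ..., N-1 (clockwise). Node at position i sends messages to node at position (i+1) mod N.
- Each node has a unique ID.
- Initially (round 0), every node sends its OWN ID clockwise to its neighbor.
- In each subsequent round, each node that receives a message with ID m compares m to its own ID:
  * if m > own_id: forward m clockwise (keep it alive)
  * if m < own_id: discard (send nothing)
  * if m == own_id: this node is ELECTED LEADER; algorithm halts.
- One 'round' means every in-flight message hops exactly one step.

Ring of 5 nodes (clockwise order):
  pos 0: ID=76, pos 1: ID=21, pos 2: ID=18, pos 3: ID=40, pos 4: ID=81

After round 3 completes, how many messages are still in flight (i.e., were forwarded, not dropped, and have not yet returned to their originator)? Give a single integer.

Round 1: pos1(id21) recv 76: fwd; pos2(id18) recv 21: fwd; pos3(id40) recv 18: drop; pos4(id81) recv 40: drop; pos0(id76) recv 81: fwd
Round 2: pos2(id18) recv 76: fwd; pos3(id40) recv 21: drop; pos1(id21) recv 81: fwd
Round 3: pos3(id40) recv 76: fwd; pos2(id18) recv 81: fwd
After round 3: 2 messages still in flight

Answer: 2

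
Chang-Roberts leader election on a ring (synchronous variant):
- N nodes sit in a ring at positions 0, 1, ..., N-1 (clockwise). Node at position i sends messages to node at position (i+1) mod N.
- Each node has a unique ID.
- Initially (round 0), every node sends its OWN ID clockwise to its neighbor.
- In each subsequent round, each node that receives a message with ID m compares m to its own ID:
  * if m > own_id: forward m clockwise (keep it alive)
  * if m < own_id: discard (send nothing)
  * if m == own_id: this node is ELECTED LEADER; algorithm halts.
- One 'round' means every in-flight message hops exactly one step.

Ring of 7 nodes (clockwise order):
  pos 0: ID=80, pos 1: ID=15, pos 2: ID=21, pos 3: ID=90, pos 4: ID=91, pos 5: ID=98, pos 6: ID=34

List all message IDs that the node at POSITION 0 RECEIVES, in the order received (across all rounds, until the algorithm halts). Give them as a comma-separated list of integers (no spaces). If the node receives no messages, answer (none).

Round 1: pos1(id15) recv 80: fwd; pos2(id21) recv 15: drop; pos3(id90) recv 21: drop; pos4(id91) recv 90: drop; pos5(id98) recv 91: drop; pos6(id34) recv 98: fwd; pos0(id80) recv 34: drop
Round 2: pos2(id21) recv 80: fwd; pos0(id80) recv 98: fwd
Round 3: pos3(id90) recv 80: drop; pos1(id15) recv 98: fwd
Round 4: pos2(id21) recv 98: fwd
Round 5: pos3(id90) recv 98: fwd
Round 6: pos4(id91) recv 98: fwd
Round 7: pos5(id98) recv 98: ELECTED

Answer: 34,98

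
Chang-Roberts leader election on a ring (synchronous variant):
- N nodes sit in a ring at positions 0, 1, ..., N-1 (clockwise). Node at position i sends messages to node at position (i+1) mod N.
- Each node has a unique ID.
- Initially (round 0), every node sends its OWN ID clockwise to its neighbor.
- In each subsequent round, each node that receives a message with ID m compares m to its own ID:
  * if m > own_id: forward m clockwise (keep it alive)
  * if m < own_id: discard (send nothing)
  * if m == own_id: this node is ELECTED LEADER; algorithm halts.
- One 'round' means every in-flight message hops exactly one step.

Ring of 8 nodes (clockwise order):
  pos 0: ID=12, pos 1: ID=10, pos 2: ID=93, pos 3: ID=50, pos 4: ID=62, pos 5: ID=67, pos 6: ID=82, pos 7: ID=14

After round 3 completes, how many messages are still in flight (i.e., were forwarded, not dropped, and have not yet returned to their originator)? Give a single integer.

Answer: 2

Derivation:
Round 1: pos1(id10) recv 12: fwd; pos2(id93) recv 10: drop; pos3(id50) recv 93: fwd; pos4(id62) recv 50: drop; pos5(id67) recv 62: drop; pos6(id82) recv 67: drop; pos7(id14) recv 82: fwd; pos0(id12) recv 14: fwd
Round 2: pos2(id93) recv 12: drop; pos4(id62) recv 93: fwd; pos0(id12) recv 82: fwd; pos1(id10) recv 14: fwd
Round 3: pos5(id67) recv 93: fwd; pos1(id10) recv 82: fwd; pos2(id93) recv 14: drop
After round 3: 2 messages still in flight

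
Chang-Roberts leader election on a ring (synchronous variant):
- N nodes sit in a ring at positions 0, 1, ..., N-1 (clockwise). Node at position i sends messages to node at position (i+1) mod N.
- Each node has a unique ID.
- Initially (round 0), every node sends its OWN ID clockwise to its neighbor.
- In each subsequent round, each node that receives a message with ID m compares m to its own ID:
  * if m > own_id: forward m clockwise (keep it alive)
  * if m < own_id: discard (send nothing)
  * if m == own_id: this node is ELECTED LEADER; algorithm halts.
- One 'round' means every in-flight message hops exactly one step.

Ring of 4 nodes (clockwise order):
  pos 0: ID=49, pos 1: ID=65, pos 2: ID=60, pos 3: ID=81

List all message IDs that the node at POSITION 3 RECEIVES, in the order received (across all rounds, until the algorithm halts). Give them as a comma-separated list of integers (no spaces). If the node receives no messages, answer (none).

Round 1: pos1(id65) recv 49: drop; pos2(id60) recv 65: fwd; pos3(id81) recv 60: drop; pos0(id49) recv 81: fwd
Round 2: pos3(id81) recv 65: drop; pos1(id65) recv 81: fwd
Round 3: pos2(id60) recv 81: fwd
Round 4: pos3(id81) recv 81: ELECTED

Answer: 60,65,81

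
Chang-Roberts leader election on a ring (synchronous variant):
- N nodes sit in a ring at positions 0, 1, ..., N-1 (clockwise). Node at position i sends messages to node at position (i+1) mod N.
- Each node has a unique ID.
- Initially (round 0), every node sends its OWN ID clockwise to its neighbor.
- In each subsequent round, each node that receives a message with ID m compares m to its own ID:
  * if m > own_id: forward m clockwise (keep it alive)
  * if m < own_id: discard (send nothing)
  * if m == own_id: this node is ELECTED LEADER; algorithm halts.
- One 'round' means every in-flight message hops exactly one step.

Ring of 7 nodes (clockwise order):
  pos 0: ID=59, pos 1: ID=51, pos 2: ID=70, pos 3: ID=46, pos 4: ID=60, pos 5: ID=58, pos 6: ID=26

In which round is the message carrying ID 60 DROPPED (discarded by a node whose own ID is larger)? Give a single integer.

Answer: 5

Derivation:
Round 1: pos1(id51) recv 59: fwd; pos2(id70) recv 51: drop; pos3(id46) recv 70: fwd; pos4(id60) recv 46: drop; pos5(id58) recv 60: fwd; pos6(id26) recv 58: fwd; pos0(id59) recv 26: drop
Round 2: pos2(id70) recv 59: drop; pos4(id60) recv 70: fwd; pos6(id26) recv 60: fwd; pos0(id59) recv 58: drop
Round 3: pos5(id58) recv 70: fwd; pos0(id59) recv 60: fwd
Round 4: pos6(id26) recv 70: fwd; pos1(id51) recv 60: fwd
Round 5: pos0(id59) recv 70: fwd; pos2(id70) recv 60: drop
Round 6: pos1(id51) recv 70: fwd
Round 7: pos2(id70) recv 70: ELECTED
Message ID 60 originates at pos 4; dropped at pos 2 in round 5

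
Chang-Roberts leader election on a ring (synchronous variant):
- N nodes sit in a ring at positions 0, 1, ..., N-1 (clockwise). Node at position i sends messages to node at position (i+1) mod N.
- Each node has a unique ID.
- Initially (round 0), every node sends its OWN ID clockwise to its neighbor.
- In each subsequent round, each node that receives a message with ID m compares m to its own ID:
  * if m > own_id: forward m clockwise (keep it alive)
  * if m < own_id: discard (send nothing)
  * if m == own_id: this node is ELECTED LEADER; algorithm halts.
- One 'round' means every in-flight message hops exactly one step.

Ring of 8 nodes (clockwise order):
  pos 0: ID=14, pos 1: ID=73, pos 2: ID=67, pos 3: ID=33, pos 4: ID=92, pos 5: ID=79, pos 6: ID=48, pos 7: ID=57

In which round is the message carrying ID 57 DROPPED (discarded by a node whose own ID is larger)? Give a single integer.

Round 1: pos1(id73) recv 14: drop; pos2(id67) recv 73: fwd; pos3(id33) recv 67: fwd; pos4(id92) recv 33: drop; pos5(id79) recv 92: fwd; pos6(id48) recv 79: fwd; pos7(id57) recv 48: drop; pos0(id14) recv 57: fwd
Round 2: pos3(id33) recv 73: fwd; pos4(id92) recv 67: drop; pos6(id48) recv 92: fwd; pos7(id57) recv 79: fwd; pos1(id73) recv 57: drop
Round 3: pos4(id92) recv 73: drop; pos7(id57) recv 92: fwd; pos0(id14) recv 79: fwd
Round 4: pos0(id14) recv 92: fwd; pos1(id73) recv 79: fwd
Round 5: pos1(id73) recv 92: fwd; pos2(id67) recv 79: fwd
Round 6: pos2(id67) recv 92: fwd; pos3(id33) recv 79: fwd
Round 7: pos3(id33) recv 92: fwd; pos4(id92) recv 79: drop
Round 8: pos4(id92) recv 92: ELECTED
Message ID 57 originates at pos 7; dropped at pos 1 in round 2

Answer: 2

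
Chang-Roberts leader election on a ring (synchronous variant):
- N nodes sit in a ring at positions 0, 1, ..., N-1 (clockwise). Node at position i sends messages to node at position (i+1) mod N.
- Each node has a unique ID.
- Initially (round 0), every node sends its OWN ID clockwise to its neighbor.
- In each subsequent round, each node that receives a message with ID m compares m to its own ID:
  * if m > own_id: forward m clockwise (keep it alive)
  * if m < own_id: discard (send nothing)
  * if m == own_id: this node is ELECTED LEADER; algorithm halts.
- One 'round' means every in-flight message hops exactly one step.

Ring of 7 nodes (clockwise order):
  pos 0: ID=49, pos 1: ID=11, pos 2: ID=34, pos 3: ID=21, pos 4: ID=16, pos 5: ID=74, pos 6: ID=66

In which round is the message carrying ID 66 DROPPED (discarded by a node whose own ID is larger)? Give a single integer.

Answer: 6

Derivation:
Round 1: pos1(id11) recv 49: fwd; pos2(id34) recv 11: drop; pos3(id21) recv 34: fwd; pos4(id16) recv 21: fwd; pos5(id74) recv 16: drop; pos6(id66) recv 74: fwd; pos0(id49) recv 66: fwd
Round 2: pos2(id34) recv 49: fwd; pos4(id16) recv 34: fwd; pos5(id74) recv 21: drop; pos0(id49) recv 74: fwd; pos1(id11) recv 66: fwd
Round 3: pos3(id21) recv 49: fwd; pos5(id74) recv 34: drop; pos1(id11) recv 74: fwd; pos2(id34) recv 66: fwd
Round 4: pos4(id16) recv 49: fwd; pos2(id34) recv 74: fwd; pos3(id21) recv 66: fwd
Round 5: pos5(id74) recv 49: drop; pos3(id21) recv 74: fwd; pos4(id16) recv 66: fwd
Round 6: pos4(id16) recv 74: fwd; pos5(id74) recv 66: drop
Round 7: pos5(id74) recv 74: ELECTED
Message ID 66 originates at pos 6; dropped at pos 5 in round 6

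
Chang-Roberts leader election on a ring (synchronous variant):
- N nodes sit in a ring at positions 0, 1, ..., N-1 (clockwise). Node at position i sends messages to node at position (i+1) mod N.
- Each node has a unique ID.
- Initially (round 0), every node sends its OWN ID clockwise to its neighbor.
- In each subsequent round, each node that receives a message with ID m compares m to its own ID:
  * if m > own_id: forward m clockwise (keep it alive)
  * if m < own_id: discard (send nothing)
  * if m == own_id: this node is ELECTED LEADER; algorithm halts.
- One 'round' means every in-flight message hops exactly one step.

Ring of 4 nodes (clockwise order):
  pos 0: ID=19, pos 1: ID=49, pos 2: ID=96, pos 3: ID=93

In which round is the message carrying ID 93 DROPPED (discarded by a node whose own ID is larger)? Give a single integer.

Answer: 3

Derivation:
Round 1: pos1(id49) recv 19: drop; pos2(id96) recv 49: drop; pos3(id93) recv 96: fwd; pos0(id19) recv 93: fwd
Round 2: pos0(id19) recv 96: fwd; pos1(id49) recv 93: fwd
Round 3: pos1(id49) recv 96: fwd; pos2(id96) recv 93: drop
Round 4: pos2(id96) recv 96: ELECTED
Message ID 93 originates at pos 3; dropped at pos 2 in round 3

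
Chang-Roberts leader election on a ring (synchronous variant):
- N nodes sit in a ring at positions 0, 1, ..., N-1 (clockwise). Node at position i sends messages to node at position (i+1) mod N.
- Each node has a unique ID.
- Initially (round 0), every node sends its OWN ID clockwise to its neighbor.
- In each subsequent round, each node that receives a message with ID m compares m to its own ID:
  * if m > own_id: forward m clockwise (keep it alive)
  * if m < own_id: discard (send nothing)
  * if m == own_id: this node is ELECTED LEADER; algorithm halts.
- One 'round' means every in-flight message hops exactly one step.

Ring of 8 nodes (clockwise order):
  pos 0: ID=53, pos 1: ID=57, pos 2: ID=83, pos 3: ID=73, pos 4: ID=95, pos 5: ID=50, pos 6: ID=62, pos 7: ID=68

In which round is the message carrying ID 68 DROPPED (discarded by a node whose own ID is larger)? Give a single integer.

Round 1: pos1(id57) recv 53: drop; pos2(id83) recv 57: drop; pos3(id73) recv 83: fwd; pos4(id95) recv 73: drop; pos5(id50) recv 95: fwd; pos6(id62) recv 50: drop; pos7(id68) recv 62: drop; pos0(id53) recv 68: fwd
Round 2: pos4(id95) recv 83: drop; pos6(id62) recv 95: fwd; pos1(id57) recv 68: fwd
Round 3: pos7(id68) recv 95: fwd; pos2(id83) recv 68: drop
Round 4: pos0(id53) recv 95: fwd
Round 5: pos1(id57) recv 95: fwd
Round 6: pos2(id83) recv 95: fwd
Round 7: pos3(id73) recv 95: fwd
Round 8: pos4(id95) recv 95: ELECTED
Message ID 68 originates at pos 7; dropped at pos 2 in round 3

Answer: 3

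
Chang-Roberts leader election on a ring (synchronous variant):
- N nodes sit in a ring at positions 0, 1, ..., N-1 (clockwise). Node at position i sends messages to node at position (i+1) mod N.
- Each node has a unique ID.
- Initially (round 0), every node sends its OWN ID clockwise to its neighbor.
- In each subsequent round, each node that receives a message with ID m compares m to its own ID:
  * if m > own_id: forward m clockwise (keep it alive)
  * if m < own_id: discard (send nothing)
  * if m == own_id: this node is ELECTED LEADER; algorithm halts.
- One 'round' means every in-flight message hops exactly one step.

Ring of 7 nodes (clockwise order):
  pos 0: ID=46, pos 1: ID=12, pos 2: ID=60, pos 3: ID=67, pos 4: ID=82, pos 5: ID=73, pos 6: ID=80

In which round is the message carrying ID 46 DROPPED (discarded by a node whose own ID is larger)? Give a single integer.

Answer: 2

Derivation:
Round 1: pos1(id12) recv 46: fwd; pos2(id60) recv 12: drop; pos3(id67) recv 60: drop; pos4(id82) recv 67: drop; pos5(id73) recv 82: fwd; pos6(id80) recv 73: drop; pos0(id46) recv 80: fwd
Round 2: pos2(id60) recv 46: drop; pos6(id80) recv 82: fwd; pos1(id12) recv 80: fwd
Round 3: pos0(id46) recv 82: fwd; pos2(id60) recv 80: fwd
Round 4: pos1(id12) recv 82: fwd; pos3(id67) recv 80: fwd
Round 5: pos2(id60) recv 82: fwd; pos4(id82) recv 80: drop
Round 6: pos3(id67) recv 82: fwd
Round 7: pos4(id82) recv 82: ELECTED
Message ID 46 originates at pos 0; dropped at pos 2 in round 2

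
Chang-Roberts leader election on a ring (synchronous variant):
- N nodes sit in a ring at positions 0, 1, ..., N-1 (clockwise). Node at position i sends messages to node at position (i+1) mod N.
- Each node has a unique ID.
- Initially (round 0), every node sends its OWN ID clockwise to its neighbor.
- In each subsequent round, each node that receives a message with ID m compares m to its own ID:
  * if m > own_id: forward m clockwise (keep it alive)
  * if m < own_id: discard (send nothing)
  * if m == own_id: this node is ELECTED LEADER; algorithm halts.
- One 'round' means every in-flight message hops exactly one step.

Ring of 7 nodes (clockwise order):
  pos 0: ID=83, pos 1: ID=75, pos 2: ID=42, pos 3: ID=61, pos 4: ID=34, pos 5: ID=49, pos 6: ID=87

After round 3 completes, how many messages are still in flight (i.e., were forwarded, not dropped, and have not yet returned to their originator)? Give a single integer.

Answer: 3

Derivation:
Round 1: pos1(id75) recv 83: fwd; pos2(id42) recv 75: fwd; pos3(id61) recv 42: drop; pos4(id34) recv 61: fwd; pos5(id49) recv 34: drop; pos6(id87) recv 49: drop; pos0(id83) recv 87: fwd
Round 2: pos2(id42) recv 83: fwd; pos3(id61) recv 75: fwd; pos5(id49) recv 61: fwd; pos1(id75) recv 87: fwd
Round 3: pos3(id61) recv 83: fwd; pos4(id34) recv 75: fwd; pos6(id87) recv 61: drop; pos2(id42) recv 87: fwd
After round 3: 3 messages still in flight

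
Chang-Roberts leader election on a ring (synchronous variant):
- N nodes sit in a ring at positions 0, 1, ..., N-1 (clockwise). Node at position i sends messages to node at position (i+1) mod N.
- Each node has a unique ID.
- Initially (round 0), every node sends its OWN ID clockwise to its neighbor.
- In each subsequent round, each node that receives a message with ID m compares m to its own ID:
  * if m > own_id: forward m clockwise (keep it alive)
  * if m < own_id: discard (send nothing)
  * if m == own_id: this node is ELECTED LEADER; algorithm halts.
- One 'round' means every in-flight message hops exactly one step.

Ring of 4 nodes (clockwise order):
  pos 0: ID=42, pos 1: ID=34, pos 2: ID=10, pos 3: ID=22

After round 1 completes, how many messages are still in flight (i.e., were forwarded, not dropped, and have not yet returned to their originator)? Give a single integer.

Round 1: pos1(id34) recv 42: fwd; pos2(id10) recv 34: fwd; pos3(id22) recv 10: drop; pos0(id42) recv 22: drop
After round 1: 2 messages still in flight

Answer: 2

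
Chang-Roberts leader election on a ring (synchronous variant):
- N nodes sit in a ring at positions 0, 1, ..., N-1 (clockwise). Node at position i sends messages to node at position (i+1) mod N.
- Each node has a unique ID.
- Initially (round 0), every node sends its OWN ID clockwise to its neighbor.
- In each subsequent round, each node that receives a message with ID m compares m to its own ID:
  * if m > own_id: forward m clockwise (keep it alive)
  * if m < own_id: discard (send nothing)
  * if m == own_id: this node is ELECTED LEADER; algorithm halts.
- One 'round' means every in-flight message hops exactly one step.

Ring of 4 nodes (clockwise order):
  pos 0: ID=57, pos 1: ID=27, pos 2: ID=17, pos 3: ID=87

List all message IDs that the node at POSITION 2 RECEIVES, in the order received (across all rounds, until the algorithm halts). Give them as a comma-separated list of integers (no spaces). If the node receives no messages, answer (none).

Round 1: pos1(id27) recv 57: fwd; pos2(id17) recv 27: fwd; pos3(id87) recv 17: drop; pos0(id57) recv 87: fwd
Round 2: pos2(id17) recv 57: fwd; pos3(id87) recv 27: drop; pos1(id27) recv 87: fwd
Round 3: pos3(id87) recv 57: drop; pos2(id17) recv 87: fwd
Round 4: pos3(id87) recv 87: ELECTED

Answer: 27,57,87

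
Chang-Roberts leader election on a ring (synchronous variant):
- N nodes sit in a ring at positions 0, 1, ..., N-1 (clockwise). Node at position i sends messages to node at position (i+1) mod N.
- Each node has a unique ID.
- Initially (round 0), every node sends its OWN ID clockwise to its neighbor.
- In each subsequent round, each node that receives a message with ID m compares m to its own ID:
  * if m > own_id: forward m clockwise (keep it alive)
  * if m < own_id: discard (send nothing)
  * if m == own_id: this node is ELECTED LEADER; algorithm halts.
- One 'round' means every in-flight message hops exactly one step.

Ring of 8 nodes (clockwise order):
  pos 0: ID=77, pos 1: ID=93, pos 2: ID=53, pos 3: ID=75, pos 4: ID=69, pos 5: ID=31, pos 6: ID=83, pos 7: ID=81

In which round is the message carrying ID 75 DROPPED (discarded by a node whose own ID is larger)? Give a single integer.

Round 1: pos1(id93) recv 77: drop; pos2(id53) recv 93: fwd; pos3(id75) recv 53: drop; pos4(id69) recv 75: fwd; pos5(id31) recv 69: fwd; pos6(id83) recv 31: drop; pos7(id81) recv 83: fwd; pos0(id77) recv 81: fwd
Round 2: pos3(id75) recv 93: fwd; pos5(id31) recv 75: fwd; pos6(id83) recv 69: drop; pos0(id77) recv 83: fwd; pos1(id93) recv 81: drop
Round 3: pos4(id69) recv 93: fwd; pos6(id83) recv 75: drop; pos1(id93) recv 83: drop
Round 4: pos5(id31) recv 93: fwd
Round 5: pos6(id83) recv 93: fwd
Round 6: pos7(id81) recv 93: fwd
Round 7: pos0(id77) recv 93: fwd
Round 8: pos1(id93) recv 93: ELECTED
Message ID 75 originates at pos 3; dropped at pos 6 in round 3

Answer: 3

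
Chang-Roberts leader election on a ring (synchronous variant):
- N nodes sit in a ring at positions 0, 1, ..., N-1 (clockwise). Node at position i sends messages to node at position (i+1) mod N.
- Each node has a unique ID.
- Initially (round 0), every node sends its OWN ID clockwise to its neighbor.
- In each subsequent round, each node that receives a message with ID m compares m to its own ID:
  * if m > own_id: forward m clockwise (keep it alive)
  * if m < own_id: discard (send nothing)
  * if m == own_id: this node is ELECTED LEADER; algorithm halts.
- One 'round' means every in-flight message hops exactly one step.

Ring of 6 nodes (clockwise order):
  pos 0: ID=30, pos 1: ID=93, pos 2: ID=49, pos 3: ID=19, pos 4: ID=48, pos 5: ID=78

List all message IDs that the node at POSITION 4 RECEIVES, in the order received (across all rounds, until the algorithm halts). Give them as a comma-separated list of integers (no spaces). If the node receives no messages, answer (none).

Answer: 19,49,93

Derivation:
Round 1: pos1(id93) recv 30: drop; pos2(id49) recv 93: fwd; pos3(id19) recv 49: fwd; pos4(id48) recv 19: drop; pos5(id78) recv 48: drop; pos0(id30) recv 78: fwd
Round 2: pos3(id19) recv 93: fwd; pos4(id48) recv 49: fwd; pos1(id93) recv 78: drop
Round 3: pos4(id48) recv 93: fwd; pos5(id78) recv 49: drop
Round 4: pos5(id78) recv 93: fwd
Round 5: pos0(id30) recv 93: fwd
Round 6: pos1(id93) recv 93: ELECTED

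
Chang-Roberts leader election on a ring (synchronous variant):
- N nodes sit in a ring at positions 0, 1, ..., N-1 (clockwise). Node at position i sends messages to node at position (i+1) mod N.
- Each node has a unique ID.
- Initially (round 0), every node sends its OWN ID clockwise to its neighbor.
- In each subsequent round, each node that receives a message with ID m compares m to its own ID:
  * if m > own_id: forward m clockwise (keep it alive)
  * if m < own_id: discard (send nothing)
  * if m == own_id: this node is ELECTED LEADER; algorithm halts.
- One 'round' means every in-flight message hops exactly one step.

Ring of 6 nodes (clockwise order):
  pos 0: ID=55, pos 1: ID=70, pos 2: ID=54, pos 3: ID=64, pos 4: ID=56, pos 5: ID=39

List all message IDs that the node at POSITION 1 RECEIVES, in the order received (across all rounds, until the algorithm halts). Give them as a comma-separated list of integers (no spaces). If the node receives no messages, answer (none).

Answer: 55,56,64,70

Derivation:
Round 1: pos1(id70) recv 55: drop; pos2(id54) recv 70: fwd; pos3(id64) recv 54: drop; pos4(id56) recv 64: fwd; pos5(id39) recv 56: fwd; pos0(id55) recv 39: drop
Round 2: pos3(id64) recv 70: fwd; pos5(id39) recv 64: fwd; pos0(id55) recv 56: fwd
Round 3: pos4(id56) recv 70: fwd; pos0(id55) recv 64: fwd; pos1(id70) recv 56: drop
Round 4: pos5(id39) recv 70: fwd; pos1(id70) recv 64: drop
Round 5: pos0(id55) recv 70: fwd
Round 6: pos1(id70) recv 70: ELECTED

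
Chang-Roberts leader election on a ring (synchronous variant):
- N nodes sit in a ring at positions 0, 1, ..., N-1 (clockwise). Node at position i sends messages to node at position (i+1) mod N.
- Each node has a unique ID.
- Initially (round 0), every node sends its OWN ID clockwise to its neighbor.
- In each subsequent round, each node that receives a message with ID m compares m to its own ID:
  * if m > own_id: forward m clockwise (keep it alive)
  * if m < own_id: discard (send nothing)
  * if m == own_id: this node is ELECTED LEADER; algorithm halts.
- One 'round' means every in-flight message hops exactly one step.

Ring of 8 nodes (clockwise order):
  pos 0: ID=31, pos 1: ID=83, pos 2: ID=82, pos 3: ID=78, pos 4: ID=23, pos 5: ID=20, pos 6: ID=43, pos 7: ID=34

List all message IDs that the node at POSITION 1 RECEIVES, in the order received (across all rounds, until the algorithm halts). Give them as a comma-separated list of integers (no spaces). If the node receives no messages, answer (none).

Answer: 31,34,43,78,82,83

Derivation:
Round 1: pos1(id83) recv 31: drop; pos2(id82) recv 83: fwd; pos3(id78) recv 82: fwd; pos4(id23) recv 78: fwd; pos5(id20) recv 23: fwd; pos6(id43) recv 20: drop; pos7(id34) recv 43: fwd; pos0(id31) recv 34: fwd
Round 2: pos3(id78) recv 83: fwd; pos4(id23) recv 82: fwd; pos5(id20) recv 78: fwd; pos6(id43) recv 23: drop; pos0(id31) recv 43: fwd; pos1(id83) recv 34: drop
Round 3: pos4(id23) recv 83: fwd; pos5(id20) recv 82: fwd; pos6(id43) recv 78: fwd; pos1(id83) recv 43: drop
Round 4: pos5(id20) recv 83: fwd; pos6(id43) recv 82: fwd; pos7(id34) recv 78: fwd
Round 5: pos6(id43) recv 83: fwd; pos7(id34) recv 82: fwd; pos0(id31) recv 78: fwd
Round 6: pos7(id34) recv 83: fwd; pos0(id31) recv 82: fwd; pos1(id83) recv 78: drop
Round 7: pos0(id31) recv 83: fwd; pos1(id83) recv 82: drop
Round 8: pos1(id83) recv 83: ELECTED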